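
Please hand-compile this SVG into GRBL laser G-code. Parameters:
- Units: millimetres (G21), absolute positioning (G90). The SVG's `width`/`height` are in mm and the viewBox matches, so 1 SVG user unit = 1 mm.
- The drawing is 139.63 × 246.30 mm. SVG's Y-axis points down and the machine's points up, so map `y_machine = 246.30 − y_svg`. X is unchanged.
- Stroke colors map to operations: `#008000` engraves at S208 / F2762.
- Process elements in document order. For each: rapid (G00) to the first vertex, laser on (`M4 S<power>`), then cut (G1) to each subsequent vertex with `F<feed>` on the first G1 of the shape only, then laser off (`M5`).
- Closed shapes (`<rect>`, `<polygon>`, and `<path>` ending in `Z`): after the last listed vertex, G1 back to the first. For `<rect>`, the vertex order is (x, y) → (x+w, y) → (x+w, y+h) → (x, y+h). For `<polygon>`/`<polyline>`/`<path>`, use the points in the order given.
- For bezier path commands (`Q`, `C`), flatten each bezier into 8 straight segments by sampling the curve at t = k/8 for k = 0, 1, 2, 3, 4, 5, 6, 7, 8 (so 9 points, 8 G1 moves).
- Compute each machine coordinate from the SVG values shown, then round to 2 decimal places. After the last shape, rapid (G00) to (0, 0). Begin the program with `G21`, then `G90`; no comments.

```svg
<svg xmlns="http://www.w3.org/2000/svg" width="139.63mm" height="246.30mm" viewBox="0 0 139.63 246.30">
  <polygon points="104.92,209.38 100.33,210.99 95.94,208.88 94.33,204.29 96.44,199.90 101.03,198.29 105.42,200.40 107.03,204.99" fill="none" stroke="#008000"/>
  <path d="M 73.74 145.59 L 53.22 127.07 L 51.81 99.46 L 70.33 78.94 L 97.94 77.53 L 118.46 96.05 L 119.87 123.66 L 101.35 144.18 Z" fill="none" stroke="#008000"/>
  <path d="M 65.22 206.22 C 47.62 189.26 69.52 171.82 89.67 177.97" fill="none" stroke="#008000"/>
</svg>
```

1 u = 1 mm; y_m = 246.30 − y.

[1] `<polygon>` regular polygon, #008000→engrave S208 F2762: (104.92,36.92) → (100.33,35.31) → (95.94,37.42) → (94.33,42.01) → (96.44,46.40) → (101.03,48.01) → (105.42,45.90) → (107.03,41.31) → (104.92,36.92) (closed)

[2] `<path>` regular polygon, #008000→engrave S208 F2762: (73.74,100.71) → (53.22,119.23) → (51.81,146.84) → (70.33,167.36) → (97.94,168.77) → (118.46,150.25) → (119.87,122.64) → (101.35,102.12) → (73.74,100.71) (closed)

[3] `<path>` cubic bezier, #008000→engrave S208 F2762: (65.22,40.08) → (60.39,46.42) → (58.78,52.51) → (59.91,58.09) → (63.29,62.87) → (68.44,66.57) → (74.87,68.90) → (82.11,69.58) → (89.67,68.33)

G21
G90
G00 X104.92 Y36.92
M4 S208
G1 X100.33 Y35.31 F2762
G1 X95.94 Y37.42
G1 X94.33 Y42.01
G1 X96.44 Y46.40
G1 X101.03 Y48.01
G1 X105.42 Y45.90
G1 X107.03 Y41.31
G1 X104.92 Y36.92
M5
G00 X73.74 Y100.71
M4 S208
G1 X53.22 Y119.23 F2762
G1 X51.81 Y146.84
G1 X70.33 Y167.36
G1 X97.94 Y168.77
G1 X118.46 Y150.25
G1 X119.87 Y122.64
G1 X101.35 Y102.12
G1 X73.74 Y100.71
M5
G00 X65.22 Y40.08
M4 S208
G1 X60.39 Y46.42 F2762
G1 X58.78 Y52.51
G1 X59.91 Y58.09
G1 X63.29 Y62.87
G1 X68.44 Y66.57
G1 X74.87 Y68.90
G1 X82.11 Y69.58
G1 X89.67 Y68.33
M5
G00 X0.00 Y0.00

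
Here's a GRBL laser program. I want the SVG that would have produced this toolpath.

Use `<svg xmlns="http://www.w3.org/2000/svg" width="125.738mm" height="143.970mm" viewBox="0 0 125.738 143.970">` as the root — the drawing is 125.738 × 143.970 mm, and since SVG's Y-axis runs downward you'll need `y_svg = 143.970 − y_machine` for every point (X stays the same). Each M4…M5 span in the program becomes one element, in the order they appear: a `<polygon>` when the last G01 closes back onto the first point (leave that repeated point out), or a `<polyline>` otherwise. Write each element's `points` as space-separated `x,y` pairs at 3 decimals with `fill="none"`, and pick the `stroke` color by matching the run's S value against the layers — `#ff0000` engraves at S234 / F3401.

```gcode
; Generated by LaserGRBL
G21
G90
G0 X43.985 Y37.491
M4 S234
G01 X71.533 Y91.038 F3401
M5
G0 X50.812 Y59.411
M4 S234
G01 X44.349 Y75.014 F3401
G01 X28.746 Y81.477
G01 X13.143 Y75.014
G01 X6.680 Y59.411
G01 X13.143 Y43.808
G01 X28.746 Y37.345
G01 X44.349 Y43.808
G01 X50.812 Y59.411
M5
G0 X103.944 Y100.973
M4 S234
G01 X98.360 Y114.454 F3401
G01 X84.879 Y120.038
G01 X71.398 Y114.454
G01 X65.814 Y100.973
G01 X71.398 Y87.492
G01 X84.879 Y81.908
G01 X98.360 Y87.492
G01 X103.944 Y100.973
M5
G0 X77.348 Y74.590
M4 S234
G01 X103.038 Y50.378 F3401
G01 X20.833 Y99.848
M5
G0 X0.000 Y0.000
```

Machine Y-up, SVG Y-down with viewBox height 143.970, so y_svg = 143.970 − y_machine; X carries over. Every run uses S234, so all elements get stroke `#ff0000` (engrave).

Run 1: The run is open, so emit a `<polyline>` with points (Y-flipped): 43.985,106.479 71.533,52.932.

Run 2: The run returns to its start, so emit a `<polygon>` with points (Y-flipped): 50.812,84.559 44.349,68.956 28.746,62.493 13.143,68.956 6.680,84.559 13.143,100.162 28.746,106.625 44.349,100.162.

Run 3: The run returns to its start, so emit a `<polygon>` with points (Y-flipped): 103.944,42.997 98.360,29.516 84.879,23.932 71.398,29.516 65.814,42.997 71.398,56.478 84.879,62.062 98.360,56.478.

Run 4: The run is open, so emit a `<polyline>` with points (Y-flipped): 77.348,69.380 103.038,93.592 20.833,44.122.

<svg xmlns="http://www.w3.org/2000/svg" width="125.738mm" height="143.970mm" viewBox="0 0 125.738 143.970">
  <polyline points="43.985,106.479 71.533,52.932" fill="none" stroke="#ff0000"/>
  <polygon points="50.812,84.559 44.349,68.956 28.746,62.493 13.143,68.956 6.680,84.559 13.143,100.162 28.746,106.625 44.349,100.162" fill="none" stroke="#ff0000"/>
  <polygon points="103.944,42.997 98.360,29.516 84.879,23.932 71.398,29.516 65.814,42.997 71.398,56.478 84.879,62.062 98.360,56.478" fill="none" stroke="#ff0000"/>
  <polyline points="77.348,69.380 103.038,93.592 20.833,44.122" fill="none" stroke="#ff0000"/>
</svg>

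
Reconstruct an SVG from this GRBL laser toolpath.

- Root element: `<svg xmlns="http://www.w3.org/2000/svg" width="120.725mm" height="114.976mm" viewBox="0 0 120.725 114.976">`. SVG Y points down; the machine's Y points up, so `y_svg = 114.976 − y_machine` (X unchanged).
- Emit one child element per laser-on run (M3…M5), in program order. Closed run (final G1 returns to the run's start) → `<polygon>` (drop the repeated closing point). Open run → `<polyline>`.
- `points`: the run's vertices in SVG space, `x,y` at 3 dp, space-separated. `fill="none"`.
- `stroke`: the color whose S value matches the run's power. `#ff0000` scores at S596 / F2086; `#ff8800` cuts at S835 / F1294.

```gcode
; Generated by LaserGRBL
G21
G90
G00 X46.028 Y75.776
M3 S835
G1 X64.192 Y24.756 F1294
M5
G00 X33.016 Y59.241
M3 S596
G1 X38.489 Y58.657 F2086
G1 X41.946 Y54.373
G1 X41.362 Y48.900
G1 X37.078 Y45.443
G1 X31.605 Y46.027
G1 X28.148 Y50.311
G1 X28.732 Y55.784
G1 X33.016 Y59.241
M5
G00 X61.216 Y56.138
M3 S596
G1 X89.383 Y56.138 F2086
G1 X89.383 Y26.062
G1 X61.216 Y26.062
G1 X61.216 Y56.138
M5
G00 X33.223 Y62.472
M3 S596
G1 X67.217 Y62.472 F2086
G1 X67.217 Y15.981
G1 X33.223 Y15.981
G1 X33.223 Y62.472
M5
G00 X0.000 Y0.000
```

Machine Y-up, SVG Y-down with viewBox height 114.976, so y_svg = 114.976 − y_machine; X carries over.

Run 1: the run's S835 means `#ff8800` (cut). The run is open, so emit a `<polyline>` with points (Y-flipped): 46.028,39.200 64.192,90.220.

Run 2: S596 ⇒ score layer `#ff0000`. The run returns to its start, so emit a `<polygon>` with points (Y-flipped): 33.016,55.735 38.489,56.319 41.946,60.603 41.362,66.076 37.078,69.533 31.605,68.949 28.148,64.665 28.732,59.192.

Run 3: the run's S596 means `#ff0000` (score). The run returns to its start, so emit a `<polygon>` with points (Y-flipped): 61.216,58.838 89.383,58.838 89.383,88.914 61.216,88.914.

Run 4: the run's S596 means `#ff0000` (score). The run returns to its start, so emit a `<polygon>` with points (Y-flipped): 33.223,52.504 67.217,52.504 67.217,98.995 33.223,98.995.

<svg xmlns="http://www.w3.org/2000/svg" width="120.725mm" height="114.976mm" viewBox="0 0 120.725 114.976">
  <polyline points="46.028,39.200 64.192,90.220" fill="none" stroke="#ff8800"/>
  <polygon points="33.016,55.735 38.489,56.319 41.946,60.603 41.362,66.076 37.078,69.533 31.605,68.949 28.148,64.665 28.732,59.192" fill="none" stroke="#ff0000"/>
  <polygon points="61.216,58.838 89.383,58.838 89.383,88.914 61.216,88.914" fill="none" stroke="#ff0000"/>
  <polygon points="33.223,52.504 67.217,52.504 67.217,98.995 33.223,98.995" fill="none" stroke="#ff0000"/>
</svg>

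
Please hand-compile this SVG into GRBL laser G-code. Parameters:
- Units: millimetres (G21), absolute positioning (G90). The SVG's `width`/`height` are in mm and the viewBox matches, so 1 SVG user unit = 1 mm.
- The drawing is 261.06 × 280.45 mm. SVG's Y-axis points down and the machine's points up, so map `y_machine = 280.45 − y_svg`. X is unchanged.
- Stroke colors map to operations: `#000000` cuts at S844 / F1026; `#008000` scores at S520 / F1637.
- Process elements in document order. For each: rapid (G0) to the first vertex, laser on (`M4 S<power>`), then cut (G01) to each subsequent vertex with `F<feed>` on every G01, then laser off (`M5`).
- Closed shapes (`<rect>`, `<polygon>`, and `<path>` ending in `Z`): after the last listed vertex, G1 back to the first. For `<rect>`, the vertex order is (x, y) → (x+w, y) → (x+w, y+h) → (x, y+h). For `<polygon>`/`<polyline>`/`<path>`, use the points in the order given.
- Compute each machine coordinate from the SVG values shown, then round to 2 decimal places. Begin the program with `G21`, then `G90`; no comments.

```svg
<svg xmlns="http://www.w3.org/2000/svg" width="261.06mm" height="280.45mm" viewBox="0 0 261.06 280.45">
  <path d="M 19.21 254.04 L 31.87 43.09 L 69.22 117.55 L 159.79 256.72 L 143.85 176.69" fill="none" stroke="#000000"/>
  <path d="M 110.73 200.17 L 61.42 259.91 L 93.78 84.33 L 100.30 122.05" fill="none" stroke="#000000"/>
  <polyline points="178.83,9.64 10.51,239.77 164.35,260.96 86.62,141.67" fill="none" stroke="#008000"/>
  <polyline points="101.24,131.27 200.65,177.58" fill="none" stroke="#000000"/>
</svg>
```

viewBox `0 0 261.06 280.45` with mm width/height → 1 unit = 1 mm. Flip: y_m = 280.45 − y_svg.

**Shape 1** — `<path>` open polyline, stroke `#000000` → cut (S844, F1026). Machine vertices: (19.21,26.41) → (31.87,237.36) → (69.22,162.90) → (159.79,23.73) → (143.85,103.76). Open path.

**Shape 2** — `<path>` open polyline, stroke `#000000` → cut (S844, F1026). Machine vertices: (110.73,80.28) → (61.42,20.54) → (93.78,196.12) → (100.30,158.40). Open path.

**Shape 3** — `<polyline>` open polyline, stroke `#008000` → score (S520, F1637). Machine vertices: (178.83,270.81) → (10.51,40.68) → (164.35,19.49) → (86.62,138.78). Open path.

**Shape 4** — `<polyline>` line segment, stroke `#000000` → cut (S844, F1026). Machine vertices: (101.24,149.18) → (200.65,102.87). Open path.

G21
G90
G0 X19.21 Y26.41
M4 S844
G01 X31.87 Y237.36 F1026
G01 X69.22 Y162.90 F1026
G01 X159.79 Y23.73 F1026
G01 X143.85 Y103.76 F1026
M5
G0 X110.73 Y80.28
M4 S844
G01 X61.42 Y20.54 F1026
G01 X93.78 Y196.12 F1026
G01 X100.30 Y158.40 F1026
M5
G0 X178.83 Y270.81
M4 S520
G01 X10.51 Y40.68 F1637
G01 X164.35 Y19.49 F1637
G01 X86.62 Y138.78 F1637
M5
G0 X101.24 Y149.18
M4 S844
G01 X200.65 Y102.87 F1026
M5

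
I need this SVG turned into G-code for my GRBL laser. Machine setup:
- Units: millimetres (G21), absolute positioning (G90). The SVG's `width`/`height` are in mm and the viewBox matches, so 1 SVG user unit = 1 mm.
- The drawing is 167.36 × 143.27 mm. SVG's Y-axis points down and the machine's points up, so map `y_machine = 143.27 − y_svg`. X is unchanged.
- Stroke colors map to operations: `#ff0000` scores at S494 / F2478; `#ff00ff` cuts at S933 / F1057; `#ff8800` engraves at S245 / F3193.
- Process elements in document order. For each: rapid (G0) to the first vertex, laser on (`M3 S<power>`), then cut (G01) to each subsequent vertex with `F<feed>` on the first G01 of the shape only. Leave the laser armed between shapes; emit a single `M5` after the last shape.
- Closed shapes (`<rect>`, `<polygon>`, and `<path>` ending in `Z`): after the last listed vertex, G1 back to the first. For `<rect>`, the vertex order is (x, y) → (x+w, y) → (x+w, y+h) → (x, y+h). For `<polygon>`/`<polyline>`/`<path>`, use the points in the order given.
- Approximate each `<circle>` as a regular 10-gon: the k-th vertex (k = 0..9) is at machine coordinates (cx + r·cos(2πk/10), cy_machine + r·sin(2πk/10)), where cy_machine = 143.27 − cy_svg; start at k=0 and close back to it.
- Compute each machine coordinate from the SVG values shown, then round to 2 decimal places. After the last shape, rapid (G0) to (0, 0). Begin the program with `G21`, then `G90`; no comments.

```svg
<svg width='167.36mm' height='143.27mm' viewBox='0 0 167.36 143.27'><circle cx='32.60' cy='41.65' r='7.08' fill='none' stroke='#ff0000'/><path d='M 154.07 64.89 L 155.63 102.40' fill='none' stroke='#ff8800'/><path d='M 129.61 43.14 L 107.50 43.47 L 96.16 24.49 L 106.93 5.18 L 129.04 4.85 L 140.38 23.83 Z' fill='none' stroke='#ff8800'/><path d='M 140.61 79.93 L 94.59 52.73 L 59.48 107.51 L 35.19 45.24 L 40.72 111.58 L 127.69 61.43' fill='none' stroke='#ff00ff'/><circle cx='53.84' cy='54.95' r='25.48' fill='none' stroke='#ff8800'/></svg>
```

Since the viewBox matches the mm dimensions, user units are millimetres directly. The only transform is the Y-flip y_m = 143.27 − y_svg.

Shape 1 is a circle drawn with `<circle>`. Its stroke #ff0000 means score at S494, F2478. After flipping Y the toolpath is (39.68,101.62) → (38.33,105.78) → (34.79,108.35) → (30.41,108.35) → (26.87,105.78) → (25.52,101.62) → (26.87,97.46) → (30.41,94.89) → (34.79,94.89) → (38.33,97.46) → (39.68,101.62), returning to the start.

Shape 2 is a line segment drawn with `<path>`. Its stroke #ff8800 means engrave at S245, F3193. After flipping Y the toolpath is (154.07,78.38) → (155.63,40.87).

Shape 3 is a regular polygon drawn with `<path>`. Its stroke #ff8800 means engrave at S245, F3193. After flipping Y the toolpath is (129.61,100.13) → (107.50,99.80) → (96.16,118.78) → (106.93,138.09) → (129.04,138.42) → (140.38,119.44) → (129.61,100.13), returning to the start.

Shape 4 is a open polyline drawn with `<path>`. Its stroke #ff00ff means cut at S933, F1057. After flipping Y the toolpath is (140.61,63.34) → (94.59,90.54) → (59.48,35.76) → (35.19,98.03) → (40.72,31.69) → (127.69,81.84).

Shape 5 is a circle drawn with `<circle>`. Its stroke #ff8800 means engrave at S245, F3193. After flipping Y the toolpath is (79.32,88.32) → (74.45,103.30) → (61.71,112.55) → (45.97,112.55) → (33.23,103.30) → (28.36,88.32) → (33.23,73.34) → (45.97,64.09) → (61.71,64.09) → (74.45,73.34) → (79.32,88.32), returning to the start.

G21
G90
G0 X39.68 Y101.62
M3 S494
G01 X38.33 Y105.78 F2478
G01 X34.79 Y108.35
G01 X30.41 Y108.35
G01 X26.87 Y105.78
G01 X25.52 Y101.62
G01 X26.87 Y97.46
G01 X30.41 Y94.89
G01 X34.79 Y94.89
G01 X38.33 Y97.46
G01 X39.68 Y101.62
G0 X154.07 Y78.38
M3 S245
G01 X155.63 Y40.87 F3193
G0 X129.61 Y100.13
M3 S245
G01 X107.50 Y99.80 F3193
G01 X96.16 Y118.78
G01 X106.93 Y138.09
G01 X129.04 Y138.42
G01 X140.38 Y119.44
G01 X129.61 Y100.13
G0 X140.61 Y63.34
M3 S933
G01 X94.59 Y90.54 F1057
G01 X59.48 Y35.76
G01 X35.19 Y98.03
G01 X40.72 Y31.69
G01 X127.69 Y81.84
G0 X79.32 Y88.32
M3 S245
G01 X74.45 Y103.30 F3193
G01 X61.71 Y112.55
G01 X45.97 Y112.55
G01 X33.23 Y103.30
G01 X28.36 Y88.32
G01 X33.23 Y73.34
G01 X45.97 Y64.09
G01 X61.71 Y64.09
G01 X74.45 Y73.34
G01 X79.32 Y88.32
M5
G0 X0.00 Y0.00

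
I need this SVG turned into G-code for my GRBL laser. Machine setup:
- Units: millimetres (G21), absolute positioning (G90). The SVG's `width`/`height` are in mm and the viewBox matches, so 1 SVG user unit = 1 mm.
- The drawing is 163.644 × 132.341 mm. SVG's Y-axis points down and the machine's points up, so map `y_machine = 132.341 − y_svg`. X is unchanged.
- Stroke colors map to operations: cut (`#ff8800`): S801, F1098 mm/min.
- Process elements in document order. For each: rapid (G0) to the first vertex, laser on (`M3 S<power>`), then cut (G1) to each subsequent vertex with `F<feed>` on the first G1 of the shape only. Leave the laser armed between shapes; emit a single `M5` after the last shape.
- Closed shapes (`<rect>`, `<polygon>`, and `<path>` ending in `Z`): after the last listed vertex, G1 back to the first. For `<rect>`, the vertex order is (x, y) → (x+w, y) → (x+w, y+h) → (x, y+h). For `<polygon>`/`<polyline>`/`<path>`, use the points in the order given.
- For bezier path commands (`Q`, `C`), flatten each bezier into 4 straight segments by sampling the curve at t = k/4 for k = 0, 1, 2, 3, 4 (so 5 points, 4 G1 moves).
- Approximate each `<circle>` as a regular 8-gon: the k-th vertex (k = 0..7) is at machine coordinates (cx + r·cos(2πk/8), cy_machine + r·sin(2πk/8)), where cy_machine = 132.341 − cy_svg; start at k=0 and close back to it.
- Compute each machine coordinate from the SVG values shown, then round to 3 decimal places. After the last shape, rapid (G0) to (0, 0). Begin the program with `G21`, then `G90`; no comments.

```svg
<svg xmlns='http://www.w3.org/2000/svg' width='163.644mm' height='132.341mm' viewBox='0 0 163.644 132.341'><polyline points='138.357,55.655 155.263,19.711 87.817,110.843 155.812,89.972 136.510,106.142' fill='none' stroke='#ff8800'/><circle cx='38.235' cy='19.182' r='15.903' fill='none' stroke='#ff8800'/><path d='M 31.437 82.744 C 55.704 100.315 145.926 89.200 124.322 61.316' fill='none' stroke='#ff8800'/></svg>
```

viewBox `0 0 163.644 132.341` with mm width/height → 1 unit = 1 mm. Flip: y_m = 132.341 − y_svg.

**Shape 1** — `<polyline>` open polyline, stroke `#ff8800` → cut (S801, F1098). Machine vertices: (138.357,76.686) → (155.263,112.630) → (87.817,21.498) → (155.812,42.369) → (136.510,26.199). Open path.

**Shape 2** — `<circle>` circle, stroke `#ff8800` → cut (S801, F1098). Machine vertices: (54.138,113.159) → (49.480,124.404) → (38.235,129.062) → (26.990,124.404) → (22.332,113.159) → (26.990,101.914) → (38.235,97.256) → (49.480,101.914) → (54.138,113.159). Closed: final G1 returns to the first vertex.

**Shape 3** — `<path>` cubic bezier, stroke `#ff8800` → cut (S801, F1098). Control points (SVG): P0=(31.437,82.744), P1=(55.704,100.315), P2=(145.926,89.200), P3=(124.322,61.316); sampled at t=k/4. Machine vertices: (31.437,49.597) → (59.226,41.611) → (95.081,43.265) → (122.335,53.442) → (124.322,71.025). Open path.

G21
G90
G0 X138.357 Y76.686
M3 S801
G1 X155.263 Y112.630 F1098
G1 X87.817 Y21.498
G1 X155.812 Y42.369
G1 X136.510 Y26.199
G0 X54.138 Y113.159
M3 S801
G1 X49.480 Y124.404 F1098
G1 X38.235 Y129.062
G1 X26.990 Y124.404
G1 X22.332 Y113.159
G1 X26.990 Y101.914
G1 X38.235 Y97.256
G1 X49.480 Y101.914
G1 X54.138 Y113.159
G0 X31.437 Y49.597
M3 S801
G1 X59.226 Y41.611 F1098
G1 X95.081 Y43.265
G1 X122.335 Y53.442
G1 X124.322 Y71.025
M5
G0 X0.000 Y0.000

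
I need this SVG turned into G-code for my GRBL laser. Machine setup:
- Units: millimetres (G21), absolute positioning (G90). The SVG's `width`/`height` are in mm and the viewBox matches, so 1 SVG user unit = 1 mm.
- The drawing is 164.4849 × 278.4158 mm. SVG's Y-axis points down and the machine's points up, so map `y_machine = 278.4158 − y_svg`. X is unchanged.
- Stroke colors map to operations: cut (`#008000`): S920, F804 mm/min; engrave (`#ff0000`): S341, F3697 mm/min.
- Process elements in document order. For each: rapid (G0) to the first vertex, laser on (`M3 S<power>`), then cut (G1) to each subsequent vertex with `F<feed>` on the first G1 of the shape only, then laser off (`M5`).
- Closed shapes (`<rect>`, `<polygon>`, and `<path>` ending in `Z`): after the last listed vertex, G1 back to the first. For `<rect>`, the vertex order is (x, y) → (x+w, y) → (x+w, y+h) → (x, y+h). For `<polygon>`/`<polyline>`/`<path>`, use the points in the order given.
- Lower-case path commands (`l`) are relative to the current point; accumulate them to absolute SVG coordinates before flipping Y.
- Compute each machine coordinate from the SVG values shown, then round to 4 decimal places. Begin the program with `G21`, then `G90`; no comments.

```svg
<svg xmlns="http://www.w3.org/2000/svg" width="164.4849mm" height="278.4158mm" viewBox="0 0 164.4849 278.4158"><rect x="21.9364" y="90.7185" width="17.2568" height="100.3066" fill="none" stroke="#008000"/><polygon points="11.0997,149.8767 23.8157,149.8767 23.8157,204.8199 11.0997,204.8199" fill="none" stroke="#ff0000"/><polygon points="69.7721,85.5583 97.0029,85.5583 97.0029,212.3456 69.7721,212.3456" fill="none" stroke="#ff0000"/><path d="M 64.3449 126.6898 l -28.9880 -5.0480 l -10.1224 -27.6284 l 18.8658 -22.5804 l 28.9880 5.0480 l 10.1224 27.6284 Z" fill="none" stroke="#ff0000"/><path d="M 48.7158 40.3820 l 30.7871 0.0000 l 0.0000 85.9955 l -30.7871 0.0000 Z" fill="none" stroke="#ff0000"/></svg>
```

Since the viewBox matches the mm dimensions, user units are millimetres directly. The only transform is the Y-flip y_m = 278.4158 − y_svg.

Shape 1 is a rectangle drawn with `<rect>`. Its stroke #008000 means cut at S920, F804. After flipping Y the toolpath is (21.9364,187.6973) → (39.1932,187.6973) → (39.1932,87.3907) → (21.9364,87.3907) → (21.9364,187.6973), returning to the start.

Shape 2 is a rectangle drawn with `<polygon>`. Its stroke #ff0000 means engrave at S341, F3697. After flipping Y the toolpath is (11.0997,128.5391) → (23.8157,128.5391) → (23.8157,73.5959) → (11.0997,73.5959) → (11.0997,128.5391), returning to the start.

Shape 3 is a rectangle drawn with `<polygon>`. Its stroke #ff0000 means engrave at S341, F3697. After flipping Y the toolpath is (69.7721,192.8575) → (97.0029,192.8575) → (97.0029,66.0702) → (69.7721,66.0702) → (69.7721,192.8575), returning to the start.

Shape 4 is a regular polygon drawn with `<path>`. Its stroke #ff0000 means engrave at S341, F3697. After flipping Y the toolpath is (64.3449,151.7260) → (35.3569,156.7740) → (25.2345,184.4024) → (44.1003,206.9828) → (73.0883,201.9348) → (83.2107,174.3064) → (64.3449,151.7260), returning to the start.

Shape 5 is a rectangle drawn with `<path>`. Its stroke #ff0000 means engrave at S341, F3697. After flipping Y the toolpath is (48.7158,238.0338) → (79.5029,238.0338) → (79.5029,152.0383) → (48.7158,152.0383) → (48.7158,238.0338), returning to the start.

G21
G90
G0 X21.9364 Y187.6973
M3 S920
G1 X39.1932 Y187.6973 F804
G1 X39.1932 Y87.3907
G1 X21.9364 Y87.3907
G1 X21.9364 Y187.6973
M5
G0 X11.0997 Y128.5391
M3 S341
G1 X23.8157 Y128.5391 F3697
G1 X23.8157 Y73.5959
G1 X11.0997 Y73.5959
G1 X11.0997 Y128.5391
M5
G0 X69.7721 Y192.8575
M3 S341
G1 X97.0029 Y192.8575 F3697
G1 X97.0029 Y66.0702
G1 X69.7721 Y66.0702
G1 X69.7721 Y192.8575
M5
G0 X64.3449 Y151.7260
M3 S341
G1 X35.3569 Y156.7740 F3697
G1 X25.2345 Y184.4024
G1 X44.1003 Y206.9828
G1 X73.0883 Y201.9348
G1 X83.2107 Y174.3064
G1 X64.3449 Y151.7260
M5
G0 X48.7158 Y238.0338
M3 S341
G1 X79.5029 Y238.0338 F3697
G1 X79.5029 Y152.0383
G1 X48.7158 Y152.0383
G1 X48.7158 Y238.0338
M5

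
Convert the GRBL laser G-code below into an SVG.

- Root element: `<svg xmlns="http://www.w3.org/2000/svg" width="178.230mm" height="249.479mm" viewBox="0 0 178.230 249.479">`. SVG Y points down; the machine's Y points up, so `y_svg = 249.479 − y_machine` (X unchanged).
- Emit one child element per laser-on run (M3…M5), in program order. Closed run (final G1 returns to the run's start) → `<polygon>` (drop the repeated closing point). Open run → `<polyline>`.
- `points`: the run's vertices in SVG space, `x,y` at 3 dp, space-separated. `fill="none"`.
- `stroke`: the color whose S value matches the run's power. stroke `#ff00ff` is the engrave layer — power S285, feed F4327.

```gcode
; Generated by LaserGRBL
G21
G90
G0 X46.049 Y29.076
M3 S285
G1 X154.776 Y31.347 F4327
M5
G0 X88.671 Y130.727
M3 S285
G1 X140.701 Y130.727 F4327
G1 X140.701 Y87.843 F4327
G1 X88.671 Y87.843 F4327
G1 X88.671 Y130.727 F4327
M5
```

y_svg = 249.479 − y_m. Every run uses S285, so all elements get stroke `#ff00ff` (engrave).

[1] open run; points: 46.049,220.403 154.776,218.132

[2] closed run; points: 88.671,118.752 140.701,118.752 140.701,161.636 88.671,161.636

<svg xmlns="http://www.w3.org/2000/svg" width="178.230mm" height="249.479mm" viewBox="0 0 178.230 249.479">
  <polyline points="46.049,220.403 154.776,218.132" fill="none" stroke="#ff00ff"/>
  <polygon points="88.671,118.752 140.701,118.752 140.701,161.636 88.671,161.636" fill="none" stroke="#ff00ff"/>
</svg>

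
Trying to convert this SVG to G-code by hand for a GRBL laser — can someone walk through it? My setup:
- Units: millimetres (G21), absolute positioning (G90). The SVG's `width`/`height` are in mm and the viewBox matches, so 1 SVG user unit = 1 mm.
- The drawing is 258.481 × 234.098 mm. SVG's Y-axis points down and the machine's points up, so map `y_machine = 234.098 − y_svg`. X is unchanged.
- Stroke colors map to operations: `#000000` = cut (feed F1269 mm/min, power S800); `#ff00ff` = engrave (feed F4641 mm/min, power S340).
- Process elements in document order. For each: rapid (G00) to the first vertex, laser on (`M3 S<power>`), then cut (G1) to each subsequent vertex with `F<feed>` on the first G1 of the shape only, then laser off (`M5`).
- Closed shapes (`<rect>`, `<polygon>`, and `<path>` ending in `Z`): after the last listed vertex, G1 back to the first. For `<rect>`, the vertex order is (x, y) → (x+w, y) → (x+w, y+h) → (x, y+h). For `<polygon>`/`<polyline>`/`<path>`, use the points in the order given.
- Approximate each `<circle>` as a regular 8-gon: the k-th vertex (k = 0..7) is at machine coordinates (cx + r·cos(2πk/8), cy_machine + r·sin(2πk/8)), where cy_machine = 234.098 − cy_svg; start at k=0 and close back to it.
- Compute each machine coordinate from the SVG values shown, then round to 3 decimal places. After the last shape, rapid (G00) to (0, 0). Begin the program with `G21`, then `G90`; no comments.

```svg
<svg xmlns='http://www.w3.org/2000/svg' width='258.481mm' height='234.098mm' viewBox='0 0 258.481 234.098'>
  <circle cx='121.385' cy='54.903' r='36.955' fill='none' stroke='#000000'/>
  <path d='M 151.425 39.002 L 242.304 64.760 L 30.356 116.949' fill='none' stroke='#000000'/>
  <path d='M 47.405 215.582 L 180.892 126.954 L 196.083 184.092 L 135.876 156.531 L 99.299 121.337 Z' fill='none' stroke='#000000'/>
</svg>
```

viewBox `0 0 258.481 234.098` with mm width/height → 1 unit = 1 mm. Flip: y_m = 234.098 − y_svg.

**Shape 1** — `<circle>` circle, stroke `#000000` → cut (S800, F1269). Machine vertices: (158.340,179.195) → (147.516,205.326) → (121.385,216.150) → (95.254,205.326) → (84.430,179.195) → (95.254,153.064) → (121.385,142.240) → (147.516,153.064) → (158.340,179.195). Closed: final G1 returns to the first vertex.

**Shape 2** — `<path>` open polyline, stroke `#000000` → cut (S800, F1269). Machine vertices: (151.425,195.096) → (242.304,169.338) → (30.356,117.149). Open path.

**Shape 3** — `<path>` closed polygon, stroke `#000000` → cut (S800, F1269). Machine vertices: (47.405,18.516) → (180.892,107.144) → (196.083,50.006) → (135.876,77.567) → (99.299,112.761) → (47.405,18.516). Closed: final G1 returns to the first vertex.

G21
G90
G00 X158.340 Y179.195
M3 S800
G1 X147.516 Y205.326 F1269
G1 X121.385 Y216.150
G1 X95.254 Y205.326
G1 X84.430 Y179.195
G1 X95.254 Y153.064
G1 X121.385 Y142.240
G1 X147.516 Y153.064
G1 X158.340 Y179.195
M5
G00 X151.425 Y195.096
M3 S800
G1 X242.304 Y169.338 F1269
G1 X30.356 Y117.149
M5
G00 X47.405 Y18.516
M3 S800
G1 X180.892 Y107.144 F1269
G1 X196.083 Y50.006
G1 X135.876 Y77.567
G1 X99.299 Y112.761
G1 X47.405 Y18.516
M5
G00 X0.000 Y0.000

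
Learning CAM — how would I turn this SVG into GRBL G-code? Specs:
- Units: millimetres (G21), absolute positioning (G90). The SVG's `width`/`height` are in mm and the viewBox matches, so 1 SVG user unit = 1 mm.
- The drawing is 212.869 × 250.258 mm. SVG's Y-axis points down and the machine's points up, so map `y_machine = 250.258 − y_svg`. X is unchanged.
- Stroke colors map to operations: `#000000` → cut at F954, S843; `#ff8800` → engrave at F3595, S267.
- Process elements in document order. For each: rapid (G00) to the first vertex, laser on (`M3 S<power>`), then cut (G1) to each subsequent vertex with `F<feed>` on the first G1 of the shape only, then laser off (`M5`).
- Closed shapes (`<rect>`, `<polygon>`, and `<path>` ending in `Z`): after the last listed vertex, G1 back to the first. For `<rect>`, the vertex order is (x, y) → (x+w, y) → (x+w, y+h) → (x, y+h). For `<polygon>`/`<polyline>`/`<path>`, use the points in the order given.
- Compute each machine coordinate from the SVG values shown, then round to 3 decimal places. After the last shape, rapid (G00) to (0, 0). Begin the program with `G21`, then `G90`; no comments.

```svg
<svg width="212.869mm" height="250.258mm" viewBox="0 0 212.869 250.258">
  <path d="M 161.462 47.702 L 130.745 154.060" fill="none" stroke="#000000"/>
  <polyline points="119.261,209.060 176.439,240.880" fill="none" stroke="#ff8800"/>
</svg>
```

1 u = 1 mm; y_m = 250.258 − y.

[1] `<path>` line segment, #000000→cut S843 F954: (161.462,202.556) → (130.745,96.198)

[2] `<polyline>` line segment, #ff8800→engrave S267 F3595: (119.261,41.198) → (176.439,9.378)

G21
G90
G00 X161.462 Y202.556
M3 S843
G1 X130.745 Y96.198 F954
M5
G00 X119.261 Y41.198
M3 S267
G1 X176.439 Y9.378 F3595
M5
G00 X0.000 Y0.000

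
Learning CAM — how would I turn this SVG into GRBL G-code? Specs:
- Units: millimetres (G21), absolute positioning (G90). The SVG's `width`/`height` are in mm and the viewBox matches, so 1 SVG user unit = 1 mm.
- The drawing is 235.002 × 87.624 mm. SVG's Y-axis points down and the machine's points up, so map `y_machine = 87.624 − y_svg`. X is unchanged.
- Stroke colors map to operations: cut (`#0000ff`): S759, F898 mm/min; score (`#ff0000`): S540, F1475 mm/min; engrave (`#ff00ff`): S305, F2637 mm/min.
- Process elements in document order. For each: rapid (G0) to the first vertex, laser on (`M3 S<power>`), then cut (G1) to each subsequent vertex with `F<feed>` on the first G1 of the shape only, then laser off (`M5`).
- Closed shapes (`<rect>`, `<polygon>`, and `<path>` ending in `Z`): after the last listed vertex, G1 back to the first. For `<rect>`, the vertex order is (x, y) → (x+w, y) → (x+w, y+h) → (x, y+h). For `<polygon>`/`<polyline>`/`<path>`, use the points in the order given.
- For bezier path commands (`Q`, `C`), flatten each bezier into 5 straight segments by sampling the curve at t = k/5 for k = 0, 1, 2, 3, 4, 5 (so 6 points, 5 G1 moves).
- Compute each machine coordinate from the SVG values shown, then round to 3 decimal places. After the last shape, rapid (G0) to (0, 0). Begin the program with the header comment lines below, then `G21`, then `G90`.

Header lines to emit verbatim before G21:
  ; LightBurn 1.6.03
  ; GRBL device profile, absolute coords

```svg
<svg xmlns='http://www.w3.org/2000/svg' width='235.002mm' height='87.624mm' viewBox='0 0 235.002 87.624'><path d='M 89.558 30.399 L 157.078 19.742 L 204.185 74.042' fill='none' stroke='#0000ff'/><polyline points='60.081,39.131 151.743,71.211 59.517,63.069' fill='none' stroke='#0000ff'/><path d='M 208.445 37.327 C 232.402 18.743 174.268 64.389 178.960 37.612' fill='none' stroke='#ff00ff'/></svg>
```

; LightBurn 1.6.03
; GRBL device profile, absolute coords
G21
G90
G0 X89.558 Y57.225
M3 S759
G1 X157.078 Y67.882 F898
G1 X204.185 Y13.582
M5
G0 X60.081 Y48.493
M3 S759
G1 X151.743 Y16.413 F898
G1 X59.517 Y24.555
M5
G0 X208.445 Y50.297
M3 S305
G1 X214.128 Y54.833 F2637
G1 X207.064 Y50.513
G1 X194.211 Y43.897
G1 X182.525 Y41.543
G1 X178.960 Y50.012
M5
G0 X0.000 Y0.000

viewBox `0 0 235.002 87.624` with mm width/height → 1 unit = 1 mm. Flip: y_m = 87.624 − y_svg.

**Shape 1** — `<path>` open polyline, stroke `#0000ff` → cut (S759, F898). Machine vertices: (89.558,57.225) → (157.078,67.882) → (204.185,13.582). Open path.

**Shape 2** — `<polyline>` open polyline, stroke `#0000ff` → cut (S759, F898). Machine vertices: (60.081,48.493) → (151.743,16.413) → (59.517,24.555). Open path.

**Shape 3** — `<path>` cubic bezier, stroke `#ff00ff` → engrave (S305, F2637). Control points (SVG): P0=(208.445,37.327), P1=(232.402,18.743), P2=(174.268,64.389), P3=(178.960,37.612); sampled at t=k/5. Machine vertices: (208.445,50.297) → (214.128,54.833) → (207.064,50.513) → (194.211,43.897) → (182.525,41.543) → (178.960,50.012). Open path.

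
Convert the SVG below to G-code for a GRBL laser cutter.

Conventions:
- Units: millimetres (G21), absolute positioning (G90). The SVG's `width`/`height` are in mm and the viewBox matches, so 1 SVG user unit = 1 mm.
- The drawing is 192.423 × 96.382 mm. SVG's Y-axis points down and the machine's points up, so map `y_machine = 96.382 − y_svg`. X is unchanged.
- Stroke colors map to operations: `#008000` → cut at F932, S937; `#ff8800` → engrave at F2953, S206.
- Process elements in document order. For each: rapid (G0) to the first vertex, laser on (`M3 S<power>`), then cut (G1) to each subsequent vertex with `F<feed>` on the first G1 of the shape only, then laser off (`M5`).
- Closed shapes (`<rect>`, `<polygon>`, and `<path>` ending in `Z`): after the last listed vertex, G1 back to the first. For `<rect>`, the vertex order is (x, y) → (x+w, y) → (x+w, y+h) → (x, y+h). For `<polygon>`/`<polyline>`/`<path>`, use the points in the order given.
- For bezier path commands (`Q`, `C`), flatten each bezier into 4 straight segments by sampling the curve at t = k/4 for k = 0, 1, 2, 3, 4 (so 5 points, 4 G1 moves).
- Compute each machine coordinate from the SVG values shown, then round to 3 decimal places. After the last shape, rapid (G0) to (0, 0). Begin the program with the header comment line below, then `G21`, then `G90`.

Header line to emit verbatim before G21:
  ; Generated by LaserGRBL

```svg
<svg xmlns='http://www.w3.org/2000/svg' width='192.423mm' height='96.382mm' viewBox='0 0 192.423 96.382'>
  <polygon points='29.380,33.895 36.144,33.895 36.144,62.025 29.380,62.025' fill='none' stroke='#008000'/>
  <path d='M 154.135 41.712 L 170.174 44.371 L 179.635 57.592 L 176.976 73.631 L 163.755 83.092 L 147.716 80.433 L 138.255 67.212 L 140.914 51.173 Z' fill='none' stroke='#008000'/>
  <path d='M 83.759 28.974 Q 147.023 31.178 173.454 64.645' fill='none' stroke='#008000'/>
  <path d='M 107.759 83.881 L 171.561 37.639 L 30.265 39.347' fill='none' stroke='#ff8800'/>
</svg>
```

; Generated by LaserGRBL
G21
G90
G0 X29.380 Y62.487
M3 S937
G1 X36.144 Y62.487 F932
G1 X36.144 Y34.357
G1 X29.380 Y34.357
G1 X29.380 Y62.487
M5
G0 X154.135 Y54.670
M3 S937
G1 X170.174 Y52.011 F932
G1 X179.635 Y38.790
G1 X176.976 Y22.751
G1 X163.755 Y13.290
G1 X147.716 Y15.949
G1 X138.255 Y29.170
G1 X140.914 Y45.209
G1 X154.135 Y54.670
M5
G0 X83.759 Y67.408
M3 S937
G1 X113.089 Y64.352 F932
G1 X137.815 Y57.388
G1 X157.936 Y46.517
G1 X173.454 Y31.737
M5
G0 X107.759 Y12.501
M3 S206
G1 X171.561 Y58.743 F2953
G1 X30.265 Y57.035
M5
G0 X0.000 Y0.000

viewBox `0 0 192.423 96.382` with mm width/height → 1 unit = 1 mm. Flip: y_m = 96.382 − y_svg.

**Shape 1** — `<polygon>` rectangle, stroke `#008000` → cut (S937, F932). Machine vertices: (29.380,62.487) → (36.144,62.487) → (36.144,34.357) → (29.380,34.357) → (29.380,62.487). Closed: final G1 returns to the first vertex.

**Shape 2** — `<path>` regular polygon, stroke `#008000` → cut (S937, F932). Machine vertices: (154.135,54.670) → (170.174,52.011) → (179.635,38.790) → (176.976,22.751) → (163.755,13.290) → (147.716,15.949) → (138.255,29.170) → (140.914,45.209) → (154.135,54.670). Closed: final G1 returns to the first vertex.

**Shape 3** — `<path>` quadratic bezier, stroke `#008000` → cut (S937, F932). Control points (SVG): P0=(83.759,28.974), P1=(147.023,31.178), P2=(173.454,64.645); sampled at t=k/4. Machine vertices: (83.759,67.408) → (113.089,64.352) → (137.815,57.388) → (157.936,46.517) → (173.454,31.737). Open path.

**Shape 4** — `<path>` open polyline, stroke `#ff8800` → engrave (S206, F2953). Machine vertices: (107.759,12.501) → (171.561,58.743) → (30.265,57.035). Open path.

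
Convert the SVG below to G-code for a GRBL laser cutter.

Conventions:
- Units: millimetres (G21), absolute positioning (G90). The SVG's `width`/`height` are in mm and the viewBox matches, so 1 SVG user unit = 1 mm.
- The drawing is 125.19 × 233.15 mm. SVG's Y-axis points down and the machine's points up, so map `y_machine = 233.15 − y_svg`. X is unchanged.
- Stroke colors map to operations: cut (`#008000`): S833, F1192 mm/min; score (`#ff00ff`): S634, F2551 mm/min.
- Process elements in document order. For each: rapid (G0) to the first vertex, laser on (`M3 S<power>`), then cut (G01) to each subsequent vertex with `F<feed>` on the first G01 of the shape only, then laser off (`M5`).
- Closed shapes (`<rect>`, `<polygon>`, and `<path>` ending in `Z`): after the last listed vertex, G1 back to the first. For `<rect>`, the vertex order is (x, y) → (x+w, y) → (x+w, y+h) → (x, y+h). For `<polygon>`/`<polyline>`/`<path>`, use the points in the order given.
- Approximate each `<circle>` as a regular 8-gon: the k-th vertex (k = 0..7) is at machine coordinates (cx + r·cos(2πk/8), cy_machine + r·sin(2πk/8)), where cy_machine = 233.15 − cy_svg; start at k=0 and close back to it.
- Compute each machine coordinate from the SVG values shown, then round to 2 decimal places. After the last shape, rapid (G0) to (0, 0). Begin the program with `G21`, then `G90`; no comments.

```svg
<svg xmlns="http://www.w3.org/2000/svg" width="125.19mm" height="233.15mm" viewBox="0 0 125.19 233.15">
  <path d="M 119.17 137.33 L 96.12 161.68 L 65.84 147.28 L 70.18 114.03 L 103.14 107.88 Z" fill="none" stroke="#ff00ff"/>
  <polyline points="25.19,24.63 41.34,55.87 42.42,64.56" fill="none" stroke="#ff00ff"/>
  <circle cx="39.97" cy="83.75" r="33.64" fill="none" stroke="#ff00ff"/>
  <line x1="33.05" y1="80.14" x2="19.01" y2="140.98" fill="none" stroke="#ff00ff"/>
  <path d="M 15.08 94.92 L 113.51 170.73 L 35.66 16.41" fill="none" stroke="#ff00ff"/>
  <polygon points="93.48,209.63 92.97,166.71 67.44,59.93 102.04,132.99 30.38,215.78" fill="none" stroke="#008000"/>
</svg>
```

Since the viewBox matches the mm dimensions, user units are millimetres directly. The only transform is the Y-flip y_m = 233.15 − y_svg.

Shape 1 is a regular polygon drawn with `<path>`. Its stroke #ff00ff means score at S634, F2551. After flipping Y the toolpath is (119.17,95.82) → (96.12,71.47) → (65.84,85.87) → (70.18,119.12) → (103.14,125.27) → (119.17,95.82), returning to the start.

Shape 2 is a open polyline drawn with `<polyline>`. Its stroke #ff00ff means score at S634, F2551. After flipping Y the toolpath is (25.19,208.52) → (41.34,177.28) → (42.42,168.59).

Shape 3 is a circle drawn with `<circle>`. Its stroke #ff00ff means score at S634, F2551. After flipping Y the toolpath is (73.61,149.40) → (63.76,173.19) → (39.97,183.04) → (16.18,173.19) → (6.33,149.40) → (16.18,125.61) → (39.97,115.76) → (63.76,125.61) → (73.61,149.40), returning to the start.

Shape 4 is a line segment drawn with `<line>`. Its stroke #ff00ff means score at S634, F2551. After flipping Y the toolpath is (33.05,153.01) → (19.01,92.17).

Shape 5 is a open polyline drawn with `<path>`. Its stroke #ff00ff means score at S634, F2551. After flipping Y the toolpath is (15.08,138.23) → (113.51,62.42) → (35.66,216.74).

Shape 6 is a closed polygon drawn with `<polygon>`. Its stroke #008000 means cut at S833, F1192. After flipping Y the toolpath is (93.48,23.52) → (92.97,66.44) → (67.44,173.22) → (102.04,100.16) → (30.38,17.37) → (93.48,23.52), returning to the start.

G21
G90
G0 X119.17 Y95.82
M3 S634
G01 X96.12 Y71.47 F2551
G01 X65.84 Y85.87
G01 X70.18 Y119.12
G01 X103.14 Y125.27
G01 X119.17 Y95.82
M5
G0 X25.19 Y208.52
M3 S634
G01 X41.34 Y177.28 F2551
G01 X42.42 Y168.59
M5
G0 X73.61 Y149.40
M3 S634
G01 X63.76 Y173.19 F2551
G01 X39.97 Y183.04
G01 X16.18 Y173.19
G01 X6.33 Y149.40
G01 X16.18 Y125.61
G01 X39.97 Y115.76
G01 X63.76 Y125.61
G01 X73.61 Y149.40
M5
G0 X33.05 Y153.01
M3 S634
G01 X19.01 Y92.17 F2551
M5
G0 X15.08 Y138.23
M3 S634
G01 X113.51 Y62.42 F2551
G01 X35.66 Y216.74
M5
G0 X93.48 Y23.52
M3 S833
G01 X92.97 Y66.44 F1192
G01 X67.44 Y173.22
G01 X102.04 Y100.16
G01 X30.38 Y17.37
G01 X93.48 Y23.52
M5
G0 X0.00 Y0.00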